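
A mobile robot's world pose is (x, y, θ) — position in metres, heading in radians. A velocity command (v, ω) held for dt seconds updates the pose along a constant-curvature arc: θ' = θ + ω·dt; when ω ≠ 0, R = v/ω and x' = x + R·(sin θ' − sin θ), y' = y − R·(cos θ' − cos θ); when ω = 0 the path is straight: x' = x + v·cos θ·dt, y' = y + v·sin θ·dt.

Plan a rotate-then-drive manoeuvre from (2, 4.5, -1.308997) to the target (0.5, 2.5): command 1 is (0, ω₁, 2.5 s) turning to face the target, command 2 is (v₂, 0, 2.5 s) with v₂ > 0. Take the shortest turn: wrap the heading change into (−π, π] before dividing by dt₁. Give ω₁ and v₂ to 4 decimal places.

heading to target = atan2(2.5−4.5, 0.5−2) = -2.2143
Δθ = wrap(-2.2143 − -1.3090) = -0.9053; ω₁ = Δθ/dt₁ = -0.3621
distance = √((0.5−2)² + (2.5−4.5)²) = 2.5000; v₂ = distance/dt₂ = 1.0000

ω₁ = -0.3621, v₂ = 1.0000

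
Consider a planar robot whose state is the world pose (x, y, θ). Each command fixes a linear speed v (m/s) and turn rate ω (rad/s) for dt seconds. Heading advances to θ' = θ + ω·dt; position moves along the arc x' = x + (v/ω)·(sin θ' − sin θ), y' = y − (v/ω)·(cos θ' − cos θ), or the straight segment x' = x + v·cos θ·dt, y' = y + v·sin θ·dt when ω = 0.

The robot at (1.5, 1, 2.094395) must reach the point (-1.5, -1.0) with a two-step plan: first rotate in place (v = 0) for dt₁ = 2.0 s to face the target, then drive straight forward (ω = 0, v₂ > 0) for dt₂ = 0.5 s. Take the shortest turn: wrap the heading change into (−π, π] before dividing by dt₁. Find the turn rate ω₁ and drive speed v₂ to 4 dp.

heading to target = atan2(-1−1, -1.5−1.5) = -2.5536
Δθ = wrap(-2.5536 − 2.0944) = 1.6352; ω₁ = Δθ/dt₁ = 0.8176
distance = √((-1.5−1.5)² + (-1−1)²) = 3.6056; v₂ = distance/dt₂ = 7.2111

ω₁ = 0.8176, v₂ = 7.2111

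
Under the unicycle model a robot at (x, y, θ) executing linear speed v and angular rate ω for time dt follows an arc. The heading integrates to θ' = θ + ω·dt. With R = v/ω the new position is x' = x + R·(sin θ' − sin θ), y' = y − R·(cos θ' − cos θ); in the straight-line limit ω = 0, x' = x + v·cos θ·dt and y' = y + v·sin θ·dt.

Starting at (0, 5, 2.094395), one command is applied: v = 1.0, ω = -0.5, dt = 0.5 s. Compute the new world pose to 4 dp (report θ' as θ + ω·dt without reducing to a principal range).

(-0.1936, 5.4596, 1.8444)

θ' = 2.0944 + -0.5·0.5 = 1.8444
R = v/ω = 1.0/-0.5 = -2.0000
x' = 0 + -2.0000·(sin 1.8444 − sin 2.0944) = -0.1936
y' = 5 − -2.0000·(cos 1.8444 − cos 2.0944) = 5.4596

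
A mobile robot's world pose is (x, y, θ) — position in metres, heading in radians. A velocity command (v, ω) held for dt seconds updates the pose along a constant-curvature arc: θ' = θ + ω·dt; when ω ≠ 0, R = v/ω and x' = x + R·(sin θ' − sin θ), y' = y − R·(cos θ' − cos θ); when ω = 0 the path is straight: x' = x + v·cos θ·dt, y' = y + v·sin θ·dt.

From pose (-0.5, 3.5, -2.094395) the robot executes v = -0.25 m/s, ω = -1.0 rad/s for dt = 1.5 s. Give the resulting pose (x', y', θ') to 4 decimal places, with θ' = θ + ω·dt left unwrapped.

(-0.1741, 3.5998, -3.5944)

θ' = -2.0944 + -1.0·1.5 = -3.5944
R = v/ω = -0.25/-1.0 = 0.2500
x' = -0.5 + 0.2500·(sin -3.5944 − sin -2.0944) = -0.1741
y' = 3.5 − 0.2500·(cos -3.5944 − cos -2.0944) = 3.5998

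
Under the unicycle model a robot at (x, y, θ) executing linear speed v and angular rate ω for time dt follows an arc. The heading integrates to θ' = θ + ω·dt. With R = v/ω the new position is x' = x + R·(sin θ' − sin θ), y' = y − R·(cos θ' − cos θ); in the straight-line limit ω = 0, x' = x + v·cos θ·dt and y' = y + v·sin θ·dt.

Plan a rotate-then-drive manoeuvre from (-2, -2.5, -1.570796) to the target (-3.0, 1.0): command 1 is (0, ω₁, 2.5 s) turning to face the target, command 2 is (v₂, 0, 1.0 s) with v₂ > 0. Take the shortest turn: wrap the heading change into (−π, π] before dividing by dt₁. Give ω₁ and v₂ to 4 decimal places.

ω₁ = -1.1453, v₂ = 3.6401

heading to target = atan2(1−-2.5, -3−-2) = 1.8491
Δθ = wrap(1.8491 − -1.5708) = -2.8633; ω₁ = Δθ/dt₁ = -1.1453
distance = √((-3−-2)² + (1−-2.5)²) = 3.6401; v₂ = distance/dt₂ = 3.6401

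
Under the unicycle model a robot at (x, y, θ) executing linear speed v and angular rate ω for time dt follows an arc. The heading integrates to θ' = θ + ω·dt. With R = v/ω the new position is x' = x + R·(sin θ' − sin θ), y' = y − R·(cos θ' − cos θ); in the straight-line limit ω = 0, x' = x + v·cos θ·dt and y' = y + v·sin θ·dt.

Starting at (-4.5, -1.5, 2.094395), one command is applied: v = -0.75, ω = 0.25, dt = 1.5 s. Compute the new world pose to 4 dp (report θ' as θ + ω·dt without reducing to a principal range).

θ' = 2.0944 + 0.25·1.5 = 2.4694
R = v/ω = -0.75/0.25 = -3.0000
x' = -4.5 + -3.0000·(sin 2.4694 − sin 2.0944) = -3.7700
y' = -1.5 − -3.0000·(cos 2.4694 − cos 2.0944) = -2.3474

(-3.7700, -2.3474, 2.4694)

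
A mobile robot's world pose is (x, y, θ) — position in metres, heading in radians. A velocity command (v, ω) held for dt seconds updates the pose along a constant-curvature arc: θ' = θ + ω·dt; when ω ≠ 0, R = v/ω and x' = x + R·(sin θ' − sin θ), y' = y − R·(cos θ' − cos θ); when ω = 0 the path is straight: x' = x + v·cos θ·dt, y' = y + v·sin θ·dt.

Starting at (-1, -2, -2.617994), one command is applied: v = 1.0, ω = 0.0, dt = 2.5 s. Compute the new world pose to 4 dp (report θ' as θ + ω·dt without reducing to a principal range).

θ' = -2.6180 + 0.0·2.5 = -2.6180
ω = 0 → straight: x' = -1 + 1.0·cos(-2.6180)·2.5 = -3.1651
y' = -2 + 1.0·sin(-2.6180)·2.5 = -3.2500

(-3.1651, -3.2500, -2.6180)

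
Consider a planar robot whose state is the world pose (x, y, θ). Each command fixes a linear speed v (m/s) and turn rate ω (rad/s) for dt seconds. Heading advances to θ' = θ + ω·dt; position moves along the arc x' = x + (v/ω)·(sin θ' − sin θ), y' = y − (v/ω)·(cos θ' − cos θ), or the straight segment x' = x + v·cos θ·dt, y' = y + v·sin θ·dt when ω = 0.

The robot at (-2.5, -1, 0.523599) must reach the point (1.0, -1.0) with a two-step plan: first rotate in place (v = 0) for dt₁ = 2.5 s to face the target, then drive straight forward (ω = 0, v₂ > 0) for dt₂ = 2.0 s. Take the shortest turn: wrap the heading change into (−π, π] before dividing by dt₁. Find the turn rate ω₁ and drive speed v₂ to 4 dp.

heading to target = atan2(-1−-1, 1−-2.5) = 0.0000
Δθ = wrap(0.0000 − 0.5236) = -0.5236; ω₁ = Δθ/dt₁ = -0.2094
distance = √((1−-2.5)² + (-1−-1)²) = 3.5000; v₂ = distance/dt₂ = 1.7500

ω₁ = -0.2094, v₂ = 1.7500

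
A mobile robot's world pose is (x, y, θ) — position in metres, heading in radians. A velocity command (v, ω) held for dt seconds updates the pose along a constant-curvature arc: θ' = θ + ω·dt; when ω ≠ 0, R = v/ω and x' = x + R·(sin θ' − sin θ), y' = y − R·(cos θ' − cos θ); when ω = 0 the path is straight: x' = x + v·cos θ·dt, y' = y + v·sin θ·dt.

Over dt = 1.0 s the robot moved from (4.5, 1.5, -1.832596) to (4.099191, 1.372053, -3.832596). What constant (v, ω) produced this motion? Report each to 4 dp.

v = 0.5000, ω = -2.0000

Δθ = -3.832596 − -1.832596 = -2.000000
ω = Δθ/dt = -2.000000/1.0 = -2.0000
R = Δx/(sin θ' − sin θ) = -0.2500
v = R·ω = -0.2500·-2.0000 = 0.5000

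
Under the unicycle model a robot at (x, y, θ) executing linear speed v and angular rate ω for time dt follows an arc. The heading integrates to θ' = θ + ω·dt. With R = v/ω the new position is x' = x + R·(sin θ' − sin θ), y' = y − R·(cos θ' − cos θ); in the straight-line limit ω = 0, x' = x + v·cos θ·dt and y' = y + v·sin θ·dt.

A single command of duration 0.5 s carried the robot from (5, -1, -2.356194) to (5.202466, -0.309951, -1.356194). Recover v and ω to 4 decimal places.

Δθ = -1.356194 − -2.356194 = 1.000000
ω = Δθ/dt = 1.000000/0.5 = 2.0000
R = −Δy/(cos θ' − cos θ) = -0.7500
v = R·ω = -0.7500·2.0000 = -1.5000

v = -1.5000, ω = 2.0000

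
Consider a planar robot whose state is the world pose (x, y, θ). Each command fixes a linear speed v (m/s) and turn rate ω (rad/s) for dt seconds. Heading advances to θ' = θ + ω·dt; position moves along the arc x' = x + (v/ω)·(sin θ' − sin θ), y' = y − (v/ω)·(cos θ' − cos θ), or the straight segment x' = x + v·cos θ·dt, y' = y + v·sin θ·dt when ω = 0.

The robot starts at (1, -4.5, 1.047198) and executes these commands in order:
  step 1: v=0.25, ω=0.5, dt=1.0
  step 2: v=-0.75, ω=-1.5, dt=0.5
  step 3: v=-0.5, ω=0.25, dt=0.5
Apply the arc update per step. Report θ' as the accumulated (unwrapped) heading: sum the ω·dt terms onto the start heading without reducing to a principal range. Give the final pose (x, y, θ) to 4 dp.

step 1: θ'=1.5472 (R=0.5000) → pose (1.0668, -4.2618, 1.5472)
step 2: θ'=0.7972 (R=0.5000) → pose (0.9247, -4.5994, 0.7972)
step 3: θ'=0.9222 (R=-2.0000) → pose (0.7616, -4.7886, 0.9222)

(0.7616, -4.7886, 0.9222)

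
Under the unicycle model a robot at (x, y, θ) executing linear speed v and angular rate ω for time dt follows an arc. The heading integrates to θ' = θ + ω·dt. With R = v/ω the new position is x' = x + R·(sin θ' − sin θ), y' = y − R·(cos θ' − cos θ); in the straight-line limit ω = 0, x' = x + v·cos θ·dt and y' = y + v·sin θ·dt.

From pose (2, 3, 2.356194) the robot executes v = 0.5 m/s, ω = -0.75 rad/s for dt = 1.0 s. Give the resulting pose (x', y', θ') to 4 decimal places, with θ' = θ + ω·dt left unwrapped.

(1.8052, 3.4478, 1.6062)

θ' = 2.3562 + -0.75·1.0 = 1.6062
R = v/ω = 0.5/-0.75 = -0.6667
x' = 2 + -0.6667·(sin 1.6062 − sin 2.3562) = 1.8052
y' = 3 − -0.6667·(cos 1.6062 − cos 2.3562) = 3.4478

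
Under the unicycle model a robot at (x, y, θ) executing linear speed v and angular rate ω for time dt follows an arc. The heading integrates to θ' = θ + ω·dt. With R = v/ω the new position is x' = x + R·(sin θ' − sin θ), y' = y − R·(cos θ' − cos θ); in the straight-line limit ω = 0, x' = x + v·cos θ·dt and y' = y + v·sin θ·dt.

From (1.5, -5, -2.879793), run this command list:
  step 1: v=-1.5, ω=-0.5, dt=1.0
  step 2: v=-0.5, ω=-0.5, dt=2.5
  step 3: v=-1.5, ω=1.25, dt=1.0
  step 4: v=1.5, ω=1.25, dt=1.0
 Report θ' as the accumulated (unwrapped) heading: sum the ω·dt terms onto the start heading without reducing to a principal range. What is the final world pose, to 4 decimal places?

step 1: θ'=-3.3798 (R=3.0000) → pose (2.9843, -4.9825, -3.3798)
step 2: θ'=-4.6298 (R=1.0000) → pose (3.7450, -5.8717, -4.6298)
step 3: θ'=-3.3798 (R=-1.2000) → pose (4.6577, -6.9389, -3.3798)
step 4: θ'=-2.1298 (R=1.2000) → pose (3.3572, -7.4686, -2.1298)

(3.3572, -7.4686, -2.1298)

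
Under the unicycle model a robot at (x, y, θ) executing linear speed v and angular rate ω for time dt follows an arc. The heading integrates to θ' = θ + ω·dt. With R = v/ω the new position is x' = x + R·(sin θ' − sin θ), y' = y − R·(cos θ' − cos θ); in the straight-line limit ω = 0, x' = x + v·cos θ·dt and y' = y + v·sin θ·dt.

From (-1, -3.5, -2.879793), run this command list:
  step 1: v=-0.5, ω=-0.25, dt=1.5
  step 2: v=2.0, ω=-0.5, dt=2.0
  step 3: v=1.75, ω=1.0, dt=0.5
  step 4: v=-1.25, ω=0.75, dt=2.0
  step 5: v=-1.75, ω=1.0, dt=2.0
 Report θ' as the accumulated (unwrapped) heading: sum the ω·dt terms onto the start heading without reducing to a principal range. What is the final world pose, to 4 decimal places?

(-2.6203, 2.5298, -0.2548)

step 1: θ'=-3.2548 (R=2.0000) → pose (-0.2564, -3.4447, -3.2548)
step 2: θ'=-4.2548 (R=-4.0000) → pose (-3.3931, -1.2374, -4.2548)
step 3: θ'=-3.7548 (R=1.7500) → pose (-3.9559, -0.5794, -3.7548)
step 4: θ'=-2.2548 (R=-1.6667) → pose (-1.7050, -0.2695, -2.2548)
step 5: θ'=-0.2548 (R=-1.7500) → pose (-2.6203, 2.5298, -0.2548)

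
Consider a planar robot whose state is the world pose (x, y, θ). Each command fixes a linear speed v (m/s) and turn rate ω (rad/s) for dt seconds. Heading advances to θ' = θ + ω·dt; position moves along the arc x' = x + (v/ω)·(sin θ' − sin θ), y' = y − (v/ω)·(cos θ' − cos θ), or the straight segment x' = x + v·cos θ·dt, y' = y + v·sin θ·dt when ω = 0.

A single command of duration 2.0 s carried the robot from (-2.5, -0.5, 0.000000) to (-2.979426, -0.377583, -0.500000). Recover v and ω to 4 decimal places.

Δθ = -0.500000 − 0.000000 = -0.500000
ω = Δθ/dt = -0.500000/2.0 = -0.2500
R = Δx/(sin θ' − sin θ) = 1.0000
v = R·ω = 1.0000·-0.2500 = -0.2500

v = -0.2500, ω = -0.2500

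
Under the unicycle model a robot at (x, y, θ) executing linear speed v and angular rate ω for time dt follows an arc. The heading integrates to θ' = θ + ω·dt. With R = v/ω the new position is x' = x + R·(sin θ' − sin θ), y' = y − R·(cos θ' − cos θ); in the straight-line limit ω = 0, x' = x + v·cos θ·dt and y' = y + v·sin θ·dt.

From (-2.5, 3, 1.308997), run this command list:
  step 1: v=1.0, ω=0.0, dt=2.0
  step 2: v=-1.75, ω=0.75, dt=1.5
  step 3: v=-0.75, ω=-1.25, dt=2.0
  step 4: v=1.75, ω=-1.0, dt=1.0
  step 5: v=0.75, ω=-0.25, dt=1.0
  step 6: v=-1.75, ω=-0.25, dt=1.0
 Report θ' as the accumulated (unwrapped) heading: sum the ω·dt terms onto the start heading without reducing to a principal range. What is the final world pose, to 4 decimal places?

step 1: θ'=1.3090 (straight) → pose (-1.9824, 4.9319, 1.3090)
step 2: θ'=2.4340 (R=-2.3333) → pose (-1.2452, 2.5548, 2.4340)
step 3: θ'=-0.0660 (R=0.6000) → pose (-1.6748, 1.5001, -0.0660)
step 4: θ'=-1.0660 (R=-1.7500) → pose (-0.2585, 0.6003, -1.0660)
step 5: θ'=-1.3160 (R=-3.0000) → pose (0.0188, -0.0945, -1.3160)
step 6: θ'=-1.5660 (R=7.0000) → pose (-0.2071, 1.6363, -1.5660)

(-0.2071, 1.6363, -1.5660)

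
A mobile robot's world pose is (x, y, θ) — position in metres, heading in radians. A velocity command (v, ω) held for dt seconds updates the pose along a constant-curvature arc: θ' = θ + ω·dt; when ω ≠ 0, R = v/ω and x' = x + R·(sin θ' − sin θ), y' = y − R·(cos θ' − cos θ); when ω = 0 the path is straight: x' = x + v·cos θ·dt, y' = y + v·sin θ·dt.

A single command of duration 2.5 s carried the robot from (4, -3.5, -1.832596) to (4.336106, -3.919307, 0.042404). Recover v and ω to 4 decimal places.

v = 0.2500, ω = 0.7500

Δθ = 0.042404 − -1.832596 = 1.875000
ω = Δθ/dt = 1.875000/2.5 = 0.7500
R = −Δy/(cos θ' − cos θ) = 0.3333
v = R·ω = 0.3333·0.7500 = 0.2500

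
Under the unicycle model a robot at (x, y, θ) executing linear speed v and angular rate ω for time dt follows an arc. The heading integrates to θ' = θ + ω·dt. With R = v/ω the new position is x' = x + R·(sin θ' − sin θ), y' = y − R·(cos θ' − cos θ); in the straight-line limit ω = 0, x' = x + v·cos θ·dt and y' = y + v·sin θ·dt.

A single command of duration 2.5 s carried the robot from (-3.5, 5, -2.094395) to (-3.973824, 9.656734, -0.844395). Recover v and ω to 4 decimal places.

v = -2.0000, ω = 0.5000

Δθ = -0.844395 − -2.094395 = 1.250000
ω = Δθ/dt = 1.250000/2.5 = 0.5000
R = −Δy/(cos θ' − cos θ) = -4.0000
v = R·ω = -4.0000·0.5000 = -2.0000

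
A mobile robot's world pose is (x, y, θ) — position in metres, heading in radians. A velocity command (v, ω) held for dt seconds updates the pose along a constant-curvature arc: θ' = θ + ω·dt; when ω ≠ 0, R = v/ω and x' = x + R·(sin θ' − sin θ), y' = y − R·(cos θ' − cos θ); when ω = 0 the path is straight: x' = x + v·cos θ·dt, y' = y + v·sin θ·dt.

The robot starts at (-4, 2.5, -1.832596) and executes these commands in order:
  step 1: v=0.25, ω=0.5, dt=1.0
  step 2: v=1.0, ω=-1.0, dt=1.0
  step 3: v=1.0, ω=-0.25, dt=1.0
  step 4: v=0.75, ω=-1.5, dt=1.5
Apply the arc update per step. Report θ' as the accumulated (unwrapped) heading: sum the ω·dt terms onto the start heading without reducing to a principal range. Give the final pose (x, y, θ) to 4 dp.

step 1: θ'=-1.3326 (R=0.5000) → pose (-4.0029, 2.2526, -1.3326)
step 2: θ'=-2.3326 (R=-1.0000) → pose (-4.2511, 1.3264, -2.3326)
step 3: θ'=-2.5826 (R=-4.0000) → pose (-5.0241, 0.6962, -2.5826)
step 4: θ'=-4.8326 (R=-0.5000) → pose (-5.7857, 1.1800, -4.8326)

(-5.7857, 1.1800, -4.8326)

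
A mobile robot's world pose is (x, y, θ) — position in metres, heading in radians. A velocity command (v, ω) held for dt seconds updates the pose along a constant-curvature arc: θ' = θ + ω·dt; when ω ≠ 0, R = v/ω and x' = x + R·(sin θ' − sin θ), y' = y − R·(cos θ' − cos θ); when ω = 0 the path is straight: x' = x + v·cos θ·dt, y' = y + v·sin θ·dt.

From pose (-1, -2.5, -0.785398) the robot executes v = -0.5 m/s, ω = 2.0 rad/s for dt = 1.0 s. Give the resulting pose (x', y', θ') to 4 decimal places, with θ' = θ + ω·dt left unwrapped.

(-1.4111, -2.5896, 1.2146)

θ' = -0.7854 + 2.0·1.0 = 1.2146
R = v/ω = -0.5/2.0 = -0.2500
x' = -1 + -0.2500·(sin 1.2146 − sin -0.7854) = -1.4111
y' = -2.5 − -0.2500·(cos 1.2146 − cos -0.7854) = -2.5896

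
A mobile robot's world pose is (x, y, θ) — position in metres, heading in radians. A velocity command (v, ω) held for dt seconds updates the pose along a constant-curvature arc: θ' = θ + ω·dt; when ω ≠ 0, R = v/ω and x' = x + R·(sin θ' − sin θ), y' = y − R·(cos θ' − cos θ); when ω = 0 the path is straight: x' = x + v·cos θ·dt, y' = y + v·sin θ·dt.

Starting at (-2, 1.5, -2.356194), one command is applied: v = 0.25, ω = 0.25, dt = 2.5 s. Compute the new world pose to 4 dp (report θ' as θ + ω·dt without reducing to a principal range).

θ' = -2.3562 + 0.25·2.5 = -1.7312
R = v/ω = 0.25/0.25 = 1.0000
x' = -2 + 1.0000·(sin -1.7312 − sin -2.3562) = -2.2801
y' = 1.5 − 1.0000·(cos -1.7312 − cos -2.3562) = 0.9526

(-2.2801, 0.9526, -1.7312)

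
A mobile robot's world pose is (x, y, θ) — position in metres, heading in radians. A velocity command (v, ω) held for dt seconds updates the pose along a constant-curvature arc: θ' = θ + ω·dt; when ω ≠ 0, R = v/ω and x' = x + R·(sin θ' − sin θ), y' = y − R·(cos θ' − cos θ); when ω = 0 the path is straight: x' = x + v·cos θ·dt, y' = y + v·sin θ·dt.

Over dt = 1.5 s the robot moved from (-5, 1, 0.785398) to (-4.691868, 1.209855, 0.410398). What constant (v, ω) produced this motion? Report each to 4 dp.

Δθ = 0.410398 − 0.785398 = -0.375000
ω = Δθ/dt = -0.375000/1.5 = -0.2500
R = Δx/(sin θ' − sin θ) = -1.0000
v = R·ω = -1.0000·-0.2500 = 0.2500

v = 0.2500, ω = -0.2500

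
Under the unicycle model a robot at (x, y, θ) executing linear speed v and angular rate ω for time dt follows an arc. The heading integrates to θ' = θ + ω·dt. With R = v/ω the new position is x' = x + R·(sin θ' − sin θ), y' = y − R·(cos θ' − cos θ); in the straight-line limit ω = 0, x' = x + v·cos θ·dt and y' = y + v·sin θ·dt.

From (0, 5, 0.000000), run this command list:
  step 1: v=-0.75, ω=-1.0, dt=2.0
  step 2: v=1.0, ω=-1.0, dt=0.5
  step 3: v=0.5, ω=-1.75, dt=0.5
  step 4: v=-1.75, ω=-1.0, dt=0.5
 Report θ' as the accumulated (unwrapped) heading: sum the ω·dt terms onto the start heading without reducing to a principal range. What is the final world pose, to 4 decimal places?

(-0.4632, 5.2256, -3.8750)

step 1: θ'=-2.0000 (R=0.7500) → pose (-0.6820, 6.0621, -2.0000)
step 2: θ'=-2.5000 (R=-1.0000) → pose (-0.9928, 5.6771, -2.5000)
step 3: θ'=-3.3750 (R=-0.2857) → pose (-1.2299, 5.6280, -3.3750)
step 4: θ'=-3.8750 (R=1.7500) → pose (-0.4632, 5.2256, -3.8750)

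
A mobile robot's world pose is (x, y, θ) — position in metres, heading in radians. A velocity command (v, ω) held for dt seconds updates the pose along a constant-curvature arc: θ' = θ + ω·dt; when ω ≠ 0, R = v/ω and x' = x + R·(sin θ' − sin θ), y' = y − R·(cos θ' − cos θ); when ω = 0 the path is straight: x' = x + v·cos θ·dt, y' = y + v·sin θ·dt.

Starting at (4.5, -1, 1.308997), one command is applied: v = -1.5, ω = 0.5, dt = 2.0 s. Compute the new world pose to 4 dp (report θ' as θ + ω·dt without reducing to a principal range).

(5.1787, -3.7953, 2.3090)

θ' = 1.3090 + 0.5·2.0 = 2.3090
R = v/ω = -1.5/0.5 = -3.0000
x' = 4.5 + -3.0000·(sin 2.3090 − sin 1.3090) = 5.1787
y' = -1 − -3.0000·(cos 2.3090 − cos 1.3090) = -3.7953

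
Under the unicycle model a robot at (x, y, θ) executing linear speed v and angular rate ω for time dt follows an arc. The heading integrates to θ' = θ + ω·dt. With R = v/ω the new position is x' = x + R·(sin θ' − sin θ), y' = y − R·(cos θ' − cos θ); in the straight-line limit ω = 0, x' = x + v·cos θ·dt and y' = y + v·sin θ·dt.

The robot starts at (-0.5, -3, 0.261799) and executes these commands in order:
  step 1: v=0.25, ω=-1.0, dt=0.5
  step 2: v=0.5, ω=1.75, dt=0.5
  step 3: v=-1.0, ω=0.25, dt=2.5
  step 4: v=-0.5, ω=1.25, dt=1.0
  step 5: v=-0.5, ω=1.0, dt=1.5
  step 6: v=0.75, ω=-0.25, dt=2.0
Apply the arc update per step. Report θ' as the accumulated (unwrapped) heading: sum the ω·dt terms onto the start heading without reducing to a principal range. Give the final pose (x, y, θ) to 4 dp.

step 1: θ'=-0.2382 (R=-0.2500) → pose (-0.3763, -2.9985, -0.2382)
step 2: θ'=0.6368 (R=0.2857) → pose (-0.1390, -2.9506, 0.6368)
step 3: θ'=1.2618 (R=-4.0000) → pose (-1.5711, -4.9502, 1.2618)
step 4: θ'=2.5118 (R=-0.4000) → pose (-1.4256, -5.3951, 2.5118)
step 5: θ'=4.0118 (R=-0.5000) → pose (-0.7489, -5.3134, 4.0118)
step 6: θ'=3.5118 (R=-3.0000) → pose (-1.9568, -6.1761, 3.5118)

(-1.9568, -6.1761, 3.5118)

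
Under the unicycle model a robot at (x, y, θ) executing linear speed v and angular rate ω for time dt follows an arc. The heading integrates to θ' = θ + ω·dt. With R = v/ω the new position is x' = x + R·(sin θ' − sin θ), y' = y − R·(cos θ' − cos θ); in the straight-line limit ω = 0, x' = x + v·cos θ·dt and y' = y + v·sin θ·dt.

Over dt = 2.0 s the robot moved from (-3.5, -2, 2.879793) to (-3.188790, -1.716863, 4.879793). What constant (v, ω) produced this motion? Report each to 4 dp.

v = -0.2500, ω = 1.0000

Δθ = 4.879793 − 2.879793 = 2.000000
ω = Δθ/dt = 2.000000/2.0 = 1.0000
R = Δx/(sin θ' − sin θ) = -0.2500
v = R·ω = -0.2500·1.0000 = -0.2500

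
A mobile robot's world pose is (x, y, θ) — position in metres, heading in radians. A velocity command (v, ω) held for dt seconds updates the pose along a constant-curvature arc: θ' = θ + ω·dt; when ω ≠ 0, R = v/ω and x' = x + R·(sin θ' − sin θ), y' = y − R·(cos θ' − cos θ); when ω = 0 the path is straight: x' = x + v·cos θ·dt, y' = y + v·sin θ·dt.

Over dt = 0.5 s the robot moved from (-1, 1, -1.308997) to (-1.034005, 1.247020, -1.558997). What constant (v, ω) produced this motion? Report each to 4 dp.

Δθ = -1.558997 − -1.308997 = -0.250000
ω = Δθ/dt = -0.250000/0.5 = -0.5000
R = −Δy/(cos θ' − cos θ) = 1.0000
v = R·ω = 1.0000·-0.5000 = -0.5000

v = -0.5000, ω = -0.5000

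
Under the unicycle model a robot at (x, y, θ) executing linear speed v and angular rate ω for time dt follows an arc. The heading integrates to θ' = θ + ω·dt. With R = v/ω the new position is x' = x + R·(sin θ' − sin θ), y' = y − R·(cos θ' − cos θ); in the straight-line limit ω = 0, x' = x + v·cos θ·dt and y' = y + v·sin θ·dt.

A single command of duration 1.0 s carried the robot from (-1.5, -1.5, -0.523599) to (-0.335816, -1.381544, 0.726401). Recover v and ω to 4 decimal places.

v = 1.2500, ω = 1.2500

Δθ = 0.726401 − -0.523599 = 1.250000
ω = Δθ/dt = 1.250000/1.0 = 1.2500
R = Δx/(sin θ' − sin θ) = 1.0000
v = R·ω = 1.0000·1.2500 = 1.2500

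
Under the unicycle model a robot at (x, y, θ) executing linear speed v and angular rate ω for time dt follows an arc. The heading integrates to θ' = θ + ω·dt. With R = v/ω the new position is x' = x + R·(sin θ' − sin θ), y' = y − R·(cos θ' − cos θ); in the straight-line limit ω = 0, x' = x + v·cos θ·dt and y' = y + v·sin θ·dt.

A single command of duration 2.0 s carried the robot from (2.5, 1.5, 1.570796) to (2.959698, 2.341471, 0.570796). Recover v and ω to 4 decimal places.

Δθ = 0.570796 − 1.570796 = -1.000000
ω = Δθ/dt = -1.000000/2.0 = -0.5000
R = −Δy/(cos θ' − cos θ) = -1.0000
v = R·ω = -1.0000·-0.5000 = 0.5000

v = 0.5000, ω = -0.5000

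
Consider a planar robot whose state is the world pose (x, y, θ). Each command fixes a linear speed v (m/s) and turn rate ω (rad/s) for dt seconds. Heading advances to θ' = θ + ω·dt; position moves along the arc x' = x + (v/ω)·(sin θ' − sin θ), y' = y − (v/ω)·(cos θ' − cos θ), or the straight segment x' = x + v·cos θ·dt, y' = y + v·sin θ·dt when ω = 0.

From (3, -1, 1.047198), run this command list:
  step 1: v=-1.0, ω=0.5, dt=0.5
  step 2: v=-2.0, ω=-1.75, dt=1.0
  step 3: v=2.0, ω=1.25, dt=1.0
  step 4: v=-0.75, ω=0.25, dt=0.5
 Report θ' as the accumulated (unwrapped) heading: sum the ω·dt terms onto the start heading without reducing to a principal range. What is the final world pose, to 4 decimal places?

step 1: θ'=1.2972 (R=-2.0000) → pose (2.8064, -1.4596, 1.2972)
step 2: θ'=-0.4528 (R=1.1429) → pose (1.2061, -2.1785, -0.4528)
step 3: θ'=0.7972 (R=1.6000) → pose (3.0507, -1.8577, 0.7972)
step 4: θ'=0.9222 (R=-3.0000) → pose (2.8061, -2.1416, 0.9222)

(2.8061, -2.1416, 0.9222)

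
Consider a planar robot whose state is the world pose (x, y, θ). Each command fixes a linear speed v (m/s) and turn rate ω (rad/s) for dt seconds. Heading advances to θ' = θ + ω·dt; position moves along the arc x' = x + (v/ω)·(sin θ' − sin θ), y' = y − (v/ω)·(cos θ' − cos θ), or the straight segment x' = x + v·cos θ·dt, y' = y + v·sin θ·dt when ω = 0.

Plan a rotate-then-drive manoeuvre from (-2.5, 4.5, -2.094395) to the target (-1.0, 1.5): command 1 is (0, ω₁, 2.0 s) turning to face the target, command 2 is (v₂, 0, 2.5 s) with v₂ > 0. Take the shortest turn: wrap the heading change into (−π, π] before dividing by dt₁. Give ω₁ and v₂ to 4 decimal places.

heading to target = atan2(1.5−4.5, -1−-2.5) = -1.1071
Δθ = wrap(-1.1071 − -2.0944) = 0.9872; ω₁ = Δθ/dt₁ = 0.4936
distance = √((-1−-2.5)² + (1.5−4.5)²) = 3.3541; v₂ = distance/dt₂ = 1.3416

ω₁ = 0.4936, v₂ = 1.3416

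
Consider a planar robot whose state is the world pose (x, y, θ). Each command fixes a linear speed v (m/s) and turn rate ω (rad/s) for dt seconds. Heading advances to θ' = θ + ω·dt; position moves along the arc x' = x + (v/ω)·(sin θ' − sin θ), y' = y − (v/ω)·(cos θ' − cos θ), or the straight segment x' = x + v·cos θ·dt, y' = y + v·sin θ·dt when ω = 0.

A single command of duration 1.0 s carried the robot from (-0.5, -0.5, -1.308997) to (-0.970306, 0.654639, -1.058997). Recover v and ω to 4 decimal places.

Δθ = -1.058997 − -1.308997 = 0.250000
ω = Δθ/dt = 0.250000/1.0 = 0.2500
R = −Δy/(cos θ' − cos θ) = -5.0000
v = R·ω = -5.0000·0.2500 = -1.2500

v = -1.2500, ω = 0.2500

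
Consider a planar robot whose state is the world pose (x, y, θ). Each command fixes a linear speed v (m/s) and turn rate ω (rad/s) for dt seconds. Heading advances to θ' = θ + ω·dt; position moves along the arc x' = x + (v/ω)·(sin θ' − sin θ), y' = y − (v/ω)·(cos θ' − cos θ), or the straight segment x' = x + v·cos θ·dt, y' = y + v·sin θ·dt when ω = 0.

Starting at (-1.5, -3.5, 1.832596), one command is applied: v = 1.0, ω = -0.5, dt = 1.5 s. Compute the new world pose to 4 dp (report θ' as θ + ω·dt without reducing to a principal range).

(-1.3345, -2.0443, 1.0826)

θ' = 1.8326 + -0.5·1.5 = 1.0826
R = v/ω = 1.0/-0.5 = -2.0000
x' = -1.5 + -2.0000·(sin 1.0826 − sin 1.8326) = -1.3345
y' = -3.5 − -2.0000·(cos 1.0826 − cos 1.8326) = -2.0443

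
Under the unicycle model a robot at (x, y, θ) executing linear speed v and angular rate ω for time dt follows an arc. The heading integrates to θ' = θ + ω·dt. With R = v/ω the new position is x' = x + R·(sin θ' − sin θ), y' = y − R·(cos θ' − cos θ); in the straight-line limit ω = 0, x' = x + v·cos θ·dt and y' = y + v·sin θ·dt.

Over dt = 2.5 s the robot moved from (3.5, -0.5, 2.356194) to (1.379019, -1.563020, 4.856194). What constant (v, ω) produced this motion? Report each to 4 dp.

v = 1.2500, ω = 1.0000

Δθ = 4.856194 − 2.356194 = 2.500000
ω = Δθ/dt = 2.500000/2.5 = 1.0000
R = Δx/(sin θ' − sin θ) = 1.2500
v = R·ω = 1.2500·1.0000 = 1.2500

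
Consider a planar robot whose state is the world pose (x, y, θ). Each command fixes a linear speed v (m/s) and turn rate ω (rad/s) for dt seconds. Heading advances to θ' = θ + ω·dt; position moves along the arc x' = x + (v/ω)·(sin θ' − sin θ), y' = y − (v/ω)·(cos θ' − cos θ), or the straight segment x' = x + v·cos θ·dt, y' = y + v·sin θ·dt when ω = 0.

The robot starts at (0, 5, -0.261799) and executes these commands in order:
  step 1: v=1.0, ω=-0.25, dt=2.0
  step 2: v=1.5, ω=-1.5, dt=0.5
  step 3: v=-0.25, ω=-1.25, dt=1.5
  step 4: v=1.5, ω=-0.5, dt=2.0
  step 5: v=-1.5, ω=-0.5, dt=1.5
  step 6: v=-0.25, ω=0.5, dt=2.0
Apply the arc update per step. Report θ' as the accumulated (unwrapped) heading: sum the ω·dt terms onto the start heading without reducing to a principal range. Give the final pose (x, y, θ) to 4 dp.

(0.0954, 2.8495, -4.1368)

step 1: θ'=-0.7618 (R=-4.0000) → pose (1.7256, 4.0307, -0.7618)
step 2: θ'=-1.5118 (R=-1.0000) → pose (2.0337, 3.3660, -1.5118)
step 3: θ'=-3.3868 (R=0.2000) → pose (2.2819, 3.5719, -3.3868)
step 4: θ'=-4.3868 (R=-3.0000) → pose (0.1677, 5.5225, -4.3868)
step 5: θ'=-5.1368 (R=3.0000) → pose (0.0592, 3.3276, -5.1368)
step 6: θ'=-4.1368 (R=-0.5000) → pose (0.0954, 2.8495, -4.1368)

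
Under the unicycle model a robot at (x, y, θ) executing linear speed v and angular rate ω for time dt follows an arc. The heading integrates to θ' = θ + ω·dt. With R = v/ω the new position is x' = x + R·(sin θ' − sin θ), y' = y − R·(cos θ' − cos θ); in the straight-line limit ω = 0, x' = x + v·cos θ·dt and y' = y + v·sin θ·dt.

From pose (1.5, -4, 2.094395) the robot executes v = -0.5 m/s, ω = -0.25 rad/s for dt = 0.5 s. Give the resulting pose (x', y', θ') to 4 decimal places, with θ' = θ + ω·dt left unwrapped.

(1.6112, -4.2237, 1.9694)

θ' = 2.0944 + -0.25·0.5 = 1.9694
R = v/ω = -0.5/-0.25 = 2.0000
x' = 1.5 + 2.0000·(sin 1.9694 − sin 2.0944) = 1.6112
y' = -4 − 2.0000·(cos 1.9694 − cos 2.0944) = -4.2237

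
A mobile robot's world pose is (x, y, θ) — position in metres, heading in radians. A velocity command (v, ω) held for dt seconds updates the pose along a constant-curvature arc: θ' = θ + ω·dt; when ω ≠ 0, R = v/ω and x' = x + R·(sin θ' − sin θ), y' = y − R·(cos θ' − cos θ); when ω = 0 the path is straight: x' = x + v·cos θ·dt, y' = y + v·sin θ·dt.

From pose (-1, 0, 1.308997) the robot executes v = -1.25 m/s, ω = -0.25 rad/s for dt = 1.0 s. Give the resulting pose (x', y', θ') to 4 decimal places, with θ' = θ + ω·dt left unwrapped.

θ' = 1.3090 + -0.25·1.0 = 1.0590
R = v/ω = -1.25/-0.25 = 5.0000
x' = -1 + 5.0000·(sin 1.0590 − sin 1.3090) = -1.4703
y' = 0 − 5.0000·(cos 1.0590 − cos 1.3090) = -1.1546

(-1.4703, -1.1546, 1.0590)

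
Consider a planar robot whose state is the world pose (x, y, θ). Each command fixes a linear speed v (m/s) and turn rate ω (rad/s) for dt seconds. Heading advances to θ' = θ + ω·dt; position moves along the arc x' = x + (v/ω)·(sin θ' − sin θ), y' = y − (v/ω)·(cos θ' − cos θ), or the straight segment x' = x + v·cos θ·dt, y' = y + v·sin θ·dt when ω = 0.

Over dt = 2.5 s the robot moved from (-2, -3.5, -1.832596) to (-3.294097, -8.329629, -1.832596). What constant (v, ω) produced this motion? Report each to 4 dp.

Δθ = -1.832596 − -1.832596 = 0.000000
ω = Δθ/dt = 0.000000/2.5 = 0.0000
ω = 0 → v = (Δx·cos θ + Δy·sin θ)/dt = 2.0000

v = 2.0000, ω = 0.0000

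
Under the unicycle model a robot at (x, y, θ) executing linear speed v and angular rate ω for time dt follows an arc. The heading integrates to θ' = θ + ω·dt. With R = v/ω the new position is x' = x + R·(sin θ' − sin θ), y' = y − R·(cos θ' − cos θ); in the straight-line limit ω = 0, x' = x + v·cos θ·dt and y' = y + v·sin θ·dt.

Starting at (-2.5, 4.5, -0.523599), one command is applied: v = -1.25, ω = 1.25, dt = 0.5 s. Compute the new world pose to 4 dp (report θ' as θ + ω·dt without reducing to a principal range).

(-3.1012, 4.6288, 0.1014)

θ' = -0.5236 + 1.25·0.5 = 0.1014
R = v/ω = -1.25/1.25 = -1.0000
x' = -2.5 + -1.0000·(sin 0.1014 − sin -0.5236) = -3.1012
y' = 4.5 − -1.0000·(cos 0.1014 − cos -0.5236) = 4.6288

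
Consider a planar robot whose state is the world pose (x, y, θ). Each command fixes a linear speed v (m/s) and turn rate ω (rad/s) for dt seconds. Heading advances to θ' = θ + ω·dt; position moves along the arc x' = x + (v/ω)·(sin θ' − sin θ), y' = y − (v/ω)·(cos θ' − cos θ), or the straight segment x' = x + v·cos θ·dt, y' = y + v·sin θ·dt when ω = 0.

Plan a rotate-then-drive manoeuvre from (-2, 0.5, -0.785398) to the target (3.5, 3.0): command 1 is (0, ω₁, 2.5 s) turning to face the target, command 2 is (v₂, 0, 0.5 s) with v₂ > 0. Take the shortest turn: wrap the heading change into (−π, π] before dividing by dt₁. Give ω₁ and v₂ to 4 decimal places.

heading to target = atan2(3−0.5, 3.5−-2) = 0.4266
Δθ = wrap(0.4266 − -0.7854) = 1.2120; ω₁ = Δθ/dt₁ = 0.4848
distance = √((3.5−-2)² + (3−0.5)²) = 6.0415; v₂ = distance/dt₂ = 12.0830

ω₁ = 0.4848, v₂ = 12.0830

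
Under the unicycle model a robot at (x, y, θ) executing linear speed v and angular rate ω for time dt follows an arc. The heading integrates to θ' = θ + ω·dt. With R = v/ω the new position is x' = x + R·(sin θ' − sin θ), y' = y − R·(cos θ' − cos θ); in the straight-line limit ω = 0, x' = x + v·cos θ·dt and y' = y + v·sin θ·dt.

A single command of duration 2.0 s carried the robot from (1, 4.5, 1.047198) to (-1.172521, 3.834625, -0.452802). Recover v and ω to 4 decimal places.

v = -1.2500, ω = -0.7500

Δθ = -0.452802 − 1.047198 = -1.500000
ω = Δθ/dt = -1.500000/2.0 = -0.7500
R = Δx/(sin θ' − sin θ) = 1.6667
v = R·ω = 1.6667·-0.7500 = -1.2500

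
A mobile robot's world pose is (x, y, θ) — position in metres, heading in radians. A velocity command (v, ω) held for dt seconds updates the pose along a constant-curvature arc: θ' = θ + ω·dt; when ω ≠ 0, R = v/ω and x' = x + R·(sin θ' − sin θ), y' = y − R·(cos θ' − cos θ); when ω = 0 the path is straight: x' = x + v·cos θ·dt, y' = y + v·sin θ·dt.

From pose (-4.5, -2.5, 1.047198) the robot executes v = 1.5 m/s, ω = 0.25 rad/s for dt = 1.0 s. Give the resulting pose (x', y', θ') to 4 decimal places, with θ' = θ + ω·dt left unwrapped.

θ' = 1.0472 + 0.25·1.0 = 1.2972
R = v/ω = 1.5/0.25 = 6.0000
x' = -4.5 + 6.0000·(sin 1.2972 − sin 1.0472) = -3.9193
y' = -2.5 − 6.0000·(cos 1.2972 − cos 1.0472) = -1.1212

(-3.9193, -1.1212, 1.2972)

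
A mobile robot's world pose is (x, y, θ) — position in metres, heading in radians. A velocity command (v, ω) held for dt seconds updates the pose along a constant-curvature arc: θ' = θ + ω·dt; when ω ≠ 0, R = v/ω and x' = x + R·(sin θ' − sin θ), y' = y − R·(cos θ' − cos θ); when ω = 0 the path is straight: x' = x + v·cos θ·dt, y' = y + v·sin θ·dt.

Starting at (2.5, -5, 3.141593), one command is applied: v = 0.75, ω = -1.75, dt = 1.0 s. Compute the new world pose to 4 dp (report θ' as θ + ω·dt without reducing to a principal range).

(2.0783, -4.4950, 1.3916)

θ' = 3.1416 + -1.75·1.0 = 1.3916
R = v/ω = 0.75/-1.75 = -0.4286
x' = 2.5 + -0.4286·(sin 1.3916 − sin 3.1416) = 2.0783
y' = -5 − -0.4286·(cos 1.3916 − cos 3.1416) = -4.4950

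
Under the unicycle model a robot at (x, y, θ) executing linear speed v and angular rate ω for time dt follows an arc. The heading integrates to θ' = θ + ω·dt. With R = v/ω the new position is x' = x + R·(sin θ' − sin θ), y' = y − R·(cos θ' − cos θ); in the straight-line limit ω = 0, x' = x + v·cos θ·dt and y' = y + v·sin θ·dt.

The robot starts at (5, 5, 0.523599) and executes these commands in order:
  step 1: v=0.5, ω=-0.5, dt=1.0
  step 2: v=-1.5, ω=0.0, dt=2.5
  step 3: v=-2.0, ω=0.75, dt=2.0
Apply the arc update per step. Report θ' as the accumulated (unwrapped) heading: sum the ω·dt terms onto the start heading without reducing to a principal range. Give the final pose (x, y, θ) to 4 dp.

step 1: θ'=0.0236 (R=-1.0000) → pose (5.4764, 5.1337, 0.0236)
step 2: θ'=0.0236 (straight) → pose (1.7274, 5.0452, 0.0236)
step 3: θ'=1.5236 (R=-2.6667) → pose (-0.8733, 2.5051, 1.5236)

(-0.8733, 2.5051, 1.5236)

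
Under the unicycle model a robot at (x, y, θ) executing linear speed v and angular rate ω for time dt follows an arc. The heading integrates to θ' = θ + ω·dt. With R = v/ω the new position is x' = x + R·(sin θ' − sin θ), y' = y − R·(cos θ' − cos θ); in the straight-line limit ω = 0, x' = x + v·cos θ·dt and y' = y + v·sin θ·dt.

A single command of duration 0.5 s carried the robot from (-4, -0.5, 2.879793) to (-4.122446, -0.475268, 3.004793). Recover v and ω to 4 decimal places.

Δθ = 3.004793 − 2.879793 = 0.125000
ω = Δθ/dt = 0.125000/0.5 = 0.2500
R = Δx/(sin θ' − sin θ) = 1.0000
v = R·ω = 1.0000·0.2500 = 0.2500

v = 0.2500, ω = 0.2500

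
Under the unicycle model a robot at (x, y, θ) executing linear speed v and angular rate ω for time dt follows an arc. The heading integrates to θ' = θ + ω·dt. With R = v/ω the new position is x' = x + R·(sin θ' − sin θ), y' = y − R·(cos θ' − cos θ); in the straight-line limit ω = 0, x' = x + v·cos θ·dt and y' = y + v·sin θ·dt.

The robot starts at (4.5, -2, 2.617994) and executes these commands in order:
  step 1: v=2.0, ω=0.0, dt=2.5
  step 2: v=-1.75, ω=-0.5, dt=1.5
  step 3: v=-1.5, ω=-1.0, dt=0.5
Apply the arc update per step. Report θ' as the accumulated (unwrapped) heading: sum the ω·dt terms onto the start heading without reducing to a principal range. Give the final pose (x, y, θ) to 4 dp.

(1.8015, -2.2475, 1.3680)

step 1: θ'=2.6180 (straight) → pose (0.1699, 0.5000, 2.6180)
step 2: θ'=1.8680 (R=3.5000) → pose (1.7664, -1.5061, 1.8680)
step 3: θ'=1.3680 (R=1.5000) → pose (1.8015, -2.2475, 1.3680)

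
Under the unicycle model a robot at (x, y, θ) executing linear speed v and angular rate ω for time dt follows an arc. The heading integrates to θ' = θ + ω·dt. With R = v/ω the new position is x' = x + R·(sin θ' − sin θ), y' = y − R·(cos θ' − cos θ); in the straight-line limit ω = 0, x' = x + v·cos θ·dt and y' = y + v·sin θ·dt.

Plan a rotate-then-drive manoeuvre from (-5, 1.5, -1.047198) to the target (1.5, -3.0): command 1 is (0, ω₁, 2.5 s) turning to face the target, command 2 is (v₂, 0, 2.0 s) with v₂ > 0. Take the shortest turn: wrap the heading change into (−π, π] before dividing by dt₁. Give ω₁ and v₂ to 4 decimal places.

ω₁ = 0.1767, v₂ = 3.9528

heading to target = atan2(-3−1.5, 1.5−-5) = -0.6055
Δθ = wrap(-0.6055 − -1.0472) = 0.4417; ω₁ = Δθ/dt₁ = 0.1767
distance = √((1.5−-5)² + (-3−1.5)²) = 7.9057; v₂ = distance/dt₂ = 3.9528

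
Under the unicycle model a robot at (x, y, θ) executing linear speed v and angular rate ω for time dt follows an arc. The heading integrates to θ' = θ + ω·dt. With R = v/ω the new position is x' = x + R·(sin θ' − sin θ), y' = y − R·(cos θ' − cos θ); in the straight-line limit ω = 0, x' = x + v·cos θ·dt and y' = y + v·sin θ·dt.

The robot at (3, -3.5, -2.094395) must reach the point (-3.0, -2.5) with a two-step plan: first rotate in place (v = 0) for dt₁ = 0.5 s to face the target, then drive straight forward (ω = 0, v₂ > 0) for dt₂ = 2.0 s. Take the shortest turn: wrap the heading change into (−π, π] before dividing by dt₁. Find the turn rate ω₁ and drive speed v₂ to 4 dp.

ω₁ = -2.4247, v₂ = 3.0414

heading to target = atan2(-2.5−-3.5, -3−3) = 2.9764
Δθ = wrap(2.9764 − -2.0944) = -1.2123; ω₁ = Δθ/dt₁ = -2.4247
distance = √((-3−3)² + (-2.5−-3.5)²) = 6.0828; v₂ = distance/dt₂ = 3.0414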